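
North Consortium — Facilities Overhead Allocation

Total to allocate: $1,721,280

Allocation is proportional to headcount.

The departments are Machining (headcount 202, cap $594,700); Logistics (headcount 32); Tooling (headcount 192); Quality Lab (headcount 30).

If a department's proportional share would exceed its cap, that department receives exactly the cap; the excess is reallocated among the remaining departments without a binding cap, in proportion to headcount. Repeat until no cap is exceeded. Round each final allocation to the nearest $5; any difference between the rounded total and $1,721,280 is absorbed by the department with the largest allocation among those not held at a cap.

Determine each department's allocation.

Headcount total: 456.
Pro-rata shares before constraints: Machining 762,496.84; Logistics 120,791.58; Tooling 724,749.47; Quality Lab 113,242.11.
Held at cap: Machining ($594,700); balance $1,126,580 reallocated over remaining headcount 254.
Redistributed shares: Logistics 141,931.34 → $141,930; Tooling 851,588.03 → $851,590; Quality Lab 133,060.63 → $133,060.

Machining: $594,700; Logistics: $141,930; Tooling: $851,590; Quality Lab: $133,060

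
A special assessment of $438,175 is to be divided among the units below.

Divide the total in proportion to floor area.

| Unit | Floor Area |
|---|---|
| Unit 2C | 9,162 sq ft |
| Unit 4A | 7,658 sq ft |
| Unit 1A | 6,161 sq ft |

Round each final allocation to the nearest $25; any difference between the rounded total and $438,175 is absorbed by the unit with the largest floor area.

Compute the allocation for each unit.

Floor area total: 22,981.
Unrounded shares: Unit 2C 9,162/22,981 × $438,175 = 174,690.37; Unit 4A 7,658/22,981 × $438,175 = 146,013.84; Unit 1A 6,161/22,981 × $438,175 = 117,470.79.
At nearest $25: Unit 2C $174,700; Unit 4A $146,025; Unit 1A $117,475. Sum = $438,200.
Difference $438,175 − $438,200 = −$25 applied to largest floor area (Unit 2C): Unit 2C becomes $174,675.

Unit 2C: $174,675 · Unit 4A: $146,025 · Unit 1A: $117,475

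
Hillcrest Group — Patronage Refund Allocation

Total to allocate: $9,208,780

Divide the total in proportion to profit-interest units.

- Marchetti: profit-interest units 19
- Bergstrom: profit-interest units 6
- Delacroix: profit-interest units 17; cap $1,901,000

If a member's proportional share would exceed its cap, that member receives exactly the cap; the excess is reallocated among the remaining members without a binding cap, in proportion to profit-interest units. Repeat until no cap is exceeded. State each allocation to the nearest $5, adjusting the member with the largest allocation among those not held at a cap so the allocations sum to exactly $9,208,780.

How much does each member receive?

Combined profit-interest units = 42.
Proportional shares (ignoring caps): Marchetti 4,165,876.67; Bergstrom 1,315,540.00; Delacroix 3,727,363.33.
Held at cap: Delacroix ($1,901,000); residual $7,307,780 reallocated over remaining profit-interest units 25.
Redistributed shares: Marchetti 5,553,912.80 → $5,553,915; Bergstrom 1,753,867.20 → $1,753,865.

Marchetti: $5,553,915 | Bergstrom: $1,753,865 | Delacroix: $1,901,000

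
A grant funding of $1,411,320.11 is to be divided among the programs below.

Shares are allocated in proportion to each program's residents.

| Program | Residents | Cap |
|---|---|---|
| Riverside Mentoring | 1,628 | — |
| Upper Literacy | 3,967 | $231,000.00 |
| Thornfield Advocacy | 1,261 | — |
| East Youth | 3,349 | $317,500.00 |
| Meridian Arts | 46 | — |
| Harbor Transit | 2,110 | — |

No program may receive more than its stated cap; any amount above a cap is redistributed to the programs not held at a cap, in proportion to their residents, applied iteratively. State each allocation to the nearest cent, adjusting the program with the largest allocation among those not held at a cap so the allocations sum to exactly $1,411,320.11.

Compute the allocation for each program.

Riverside Mentoring: $278,428.37; Upper Literacy: $231,000.00; Thornfield Advocacy: $215,662.27; East Youth: $317,500.00; Meridian Arts: $7,867.14; Harbor Transit: $360,862.33

Total residents = 12,361.
Proportional shares (ignoring caps): Riverside Mentoring 185,877.2866; Upper Literacy 452,933.1669; Thornfield Advocacy 143,974.9744; East Youth 382,372.8702; Meridian Arts 5,252.0609; Harbor Transit 240,909.7510.
Held at cap: Upper Literacy ($231,000.00), East Youth ($317,500.00); residual $862,820.11 reallocated over remaining residents 5,045.
Redistributed shares: Riverside Mentoring 278,428.3725 → $278,428.37; Thornfield Advocacy 215,662.2713 → $215,662.27; Meridian Arts 7,867.1407 → $7,867.14; Harbor Transit 360,862.3255 → $360,862.33.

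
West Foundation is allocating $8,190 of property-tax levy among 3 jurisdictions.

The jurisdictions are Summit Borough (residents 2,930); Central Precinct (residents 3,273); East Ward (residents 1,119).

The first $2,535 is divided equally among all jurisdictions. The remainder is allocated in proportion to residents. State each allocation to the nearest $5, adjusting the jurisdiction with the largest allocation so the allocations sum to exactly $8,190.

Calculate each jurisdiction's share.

Summit Borough: $3,110 · Central Precinct: $3,370 · East Ward: $1,710

$2,535 shared equally gives $845 per jurisdiction.
Remainder $5,655 by residents (total 7,322): Summit Borough 2,262.93 → $2,265; Central Precinct 2,527.84 → $2,530; East Ward 864.24 → $865.
Rounding difference −$5 on remainder applied to Central Precinct.
Totals: Summit Borough $845 + $2,265 = $3,110; Central Precinct $845 + $2,525 = $3,370; East Ward $845 + $865 = $1,710.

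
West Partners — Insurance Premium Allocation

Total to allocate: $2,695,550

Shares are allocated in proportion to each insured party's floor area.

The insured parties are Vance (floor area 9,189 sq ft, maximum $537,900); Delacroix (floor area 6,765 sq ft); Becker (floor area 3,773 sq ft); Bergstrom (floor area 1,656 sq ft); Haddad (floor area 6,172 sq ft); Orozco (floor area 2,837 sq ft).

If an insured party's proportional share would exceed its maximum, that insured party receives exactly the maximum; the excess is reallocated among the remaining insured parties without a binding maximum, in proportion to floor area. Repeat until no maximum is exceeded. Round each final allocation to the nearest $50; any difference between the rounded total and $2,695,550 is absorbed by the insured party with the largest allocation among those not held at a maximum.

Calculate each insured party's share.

Vance: $537,900 · Delacroix: $688,450 · Becker: $383,950 · Bergstrom: $168,500 · Haddad: $628,050 · Orozco: $288,700

Combined floor area = 30,392.
Proportional shares (ignoring caps): Vance 814,997.66; Delacroix 600,006.44; Becker 334,637.74; Bergstrom 146,875.19; Haddad 547,411.64; Orozco 251,621.33.
Capped: Vance ($537,900); remaining pool $2,157,650 reallocated over remaining floor area 21,203.
Remaining shares: Delacroix 688,416.84 → $688,400; Becker 383,946.30 → $383,950; Bergstrom 168,517.12 → $168,500; Haddad 628,072.24 → $628,050; Orozco 288,697.50 → $288,700.
Rounding difference +$50 applied to Delacroix → $688,450.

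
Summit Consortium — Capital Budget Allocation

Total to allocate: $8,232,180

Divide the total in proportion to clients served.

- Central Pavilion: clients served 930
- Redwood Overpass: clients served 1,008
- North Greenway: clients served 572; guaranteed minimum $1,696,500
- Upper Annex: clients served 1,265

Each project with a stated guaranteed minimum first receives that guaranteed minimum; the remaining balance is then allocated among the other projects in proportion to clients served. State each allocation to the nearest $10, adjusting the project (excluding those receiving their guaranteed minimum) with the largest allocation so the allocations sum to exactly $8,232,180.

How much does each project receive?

Minimums first: North Greenway $1,696,500. Remaining pool $6,535,680.
Remaining pool split over remaining clients served 3,203: Central Pavilion 1,897,652.95 → $1,897,650; Redwood Overpass 2,056,810.94 → $2,056,810; Upper Annex 2,581,216.11 → $2,581,220.

Central Pavilion: $1,897,650 · Redwood Overpass: $2,056,810 · North Greenway: $1,696,500 · Upper Annex: $2,581,220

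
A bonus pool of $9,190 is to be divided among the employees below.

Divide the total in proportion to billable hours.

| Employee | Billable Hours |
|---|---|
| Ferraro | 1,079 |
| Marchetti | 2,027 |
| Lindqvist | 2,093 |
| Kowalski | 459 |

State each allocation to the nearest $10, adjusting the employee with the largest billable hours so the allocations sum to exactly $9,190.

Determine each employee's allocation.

Sum of billable hours: 1,079 + 2,027 + 2,093 + 459 = 5,658.
Raw shares: Ferraro 1,752.56; Marchetti 3,292.35; Lindqvist 3,399.55; Kowalski 745.53.
Rounded to nearest $10: Ferraro $1,750; Marchetti $3,290; Lindqvist $3,400; Kowalski $750. Sum = $9,190.
Sum already equals the total — no adjustment.

Ferraro: $1,750; Marchetti: $3,290; Lindqvist: $3,400; Kowalski: $750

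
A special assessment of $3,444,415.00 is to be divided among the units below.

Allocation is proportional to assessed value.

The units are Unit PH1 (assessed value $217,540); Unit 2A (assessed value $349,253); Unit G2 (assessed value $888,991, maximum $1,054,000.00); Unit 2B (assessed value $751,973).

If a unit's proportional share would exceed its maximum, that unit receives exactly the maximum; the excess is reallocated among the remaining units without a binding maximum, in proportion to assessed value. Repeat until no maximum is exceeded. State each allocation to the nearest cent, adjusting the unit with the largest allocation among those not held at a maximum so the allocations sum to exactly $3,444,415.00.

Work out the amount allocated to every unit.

Assessed value total: 2,207,757.
Proportional shares (ignoring caps): Unit PH1 339,393.3477; Unit 2A 544,884.3654; Unit G2 1,386,952.4297; Unit 2B 1,173,184.8572.
Capped: Unit G2 ($1,054,000.00); remaining pool $2,390,415.00 reallocated over remaining assessed value 1,318,766.
Shares after redistribution: Unit PH1 394,316.2616 → $394,316.26; Unit 2A 633,061.2178 → $633,061.22; Unit 2B 1,363,037.5205 → $1,363,037.52.

Unit PH1: $394,316.26 · Unit 2A: $633,061.22 · Unit G2: $1,054,000.00 · Unit 2B: $1,363,037.52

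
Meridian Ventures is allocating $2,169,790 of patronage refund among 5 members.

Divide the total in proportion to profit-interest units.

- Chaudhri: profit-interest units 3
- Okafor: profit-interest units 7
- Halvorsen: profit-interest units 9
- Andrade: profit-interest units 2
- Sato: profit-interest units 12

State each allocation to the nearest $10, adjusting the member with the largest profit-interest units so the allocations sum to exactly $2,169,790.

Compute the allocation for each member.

Chaudhri: $197,250; Okafor: $460,260; Halvorsen: $591,760; Andrade: $131,500; Sato: $789,020

Combined profit-interest units = 33.
Raw shares: Chaudhri 3/33 × $2,169,790 = 197,253.64; Okafor 7/33 × $2,169,790 = 460,258.48; Halvorsen 9/33 × $2,169,790 = 591,760.91; Andrade 2/33 × $2,169,790 = 131,502.42; Sato 12/33 × $2,169,790 = 789,014.55.
Rounded to nearest $10: Chaudhri $197,250; Okafor $460,260; Halvorsen $591,760; Andrade $131,500; Sato $789,010. Sum = $2,169,780.
Difference $2,169,790 − $2,169,780 = +$10 applied to largest profit-interest units (Sato): Sato becomes $789,020.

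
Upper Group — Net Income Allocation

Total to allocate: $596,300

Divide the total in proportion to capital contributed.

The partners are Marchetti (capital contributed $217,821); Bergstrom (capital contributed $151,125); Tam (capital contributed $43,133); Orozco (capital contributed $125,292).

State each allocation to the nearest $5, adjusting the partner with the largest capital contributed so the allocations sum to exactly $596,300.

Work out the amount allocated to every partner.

Marchetti: $241,705 · Bergstrom: $167,700 · Tam: $47,865 · Orozco: $139,030

Capital contributed total: 537,371.
Raw shares: Marchetti 217,821/537,371 × $596,300 = 241,707.61; Bergstrom 151,125/537,371 × $596,300 = 167,697.62; Tam 43,133/537,371 × $596,300 = 47,863.04; Orozco 125,292/537,371 × $596,300 = 139,031.73.
After rounding ($5): Marchetti $241,710; Bergstrom $167,700; Tam $47,865; Orozco $139,030. Sum = $596,305.
Difference $596,300 − $596,305 = −$5 applied to largest capital contributed (Marchetti): Marchetti becomes $241,705.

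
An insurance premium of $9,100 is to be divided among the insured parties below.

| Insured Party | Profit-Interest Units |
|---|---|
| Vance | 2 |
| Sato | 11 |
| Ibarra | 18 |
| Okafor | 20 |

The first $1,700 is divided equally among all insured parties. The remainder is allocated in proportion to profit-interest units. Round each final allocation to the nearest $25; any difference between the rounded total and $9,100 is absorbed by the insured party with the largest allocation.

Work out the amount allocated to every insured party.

Vance: $725; Sato: $2,025; Ibarra: $3,025; Okafor: $3,325

Equal tier: $1,700 ÷ 4 = $425 apiece.
Remainder $7,400 by profit-interest units (total 51): Vance 290.20 → $300; Sato 1,596.08 → $1,600; Ibarra 2,611.76 → $2,600; Okafor 2,901.96 → $2,900.
Totals: Vance $425 + $300 = $725; Sato $425 + $1,600 = $2,025; Ibarra $425 + $2,600 = $3,025; Okafor $425 + $2,900 = $3,325.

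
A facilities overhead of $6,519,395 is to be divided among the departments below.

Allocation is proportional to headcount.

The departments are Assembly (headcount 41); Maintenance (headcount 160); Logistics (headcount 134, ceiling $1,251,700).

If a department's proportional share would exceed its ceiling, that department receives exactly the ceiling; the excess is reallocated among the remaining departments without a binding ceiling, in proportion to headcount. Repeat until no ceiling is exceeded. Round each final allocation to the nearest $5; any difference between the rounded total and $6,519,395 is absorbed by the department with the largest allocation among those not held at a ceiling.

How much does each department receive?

Sum of headcount: 335.
Unconstrained shares: Assembly 797,896.10; Maintenance 3,113,740.90; Logistics 2,607,758.00.
Capped: Logistics ($1,251,700); residual $5,267,695 reallocated over remaining headcount 201.
Shares after redistribution: Assembly 1,074,504.95 → $1,074,505; Maintenance 4,193,190.05 → $4,193,190.

Assembly: $1,074,505 | Maintenance: $4,193,190 | Logistics: $1,251,700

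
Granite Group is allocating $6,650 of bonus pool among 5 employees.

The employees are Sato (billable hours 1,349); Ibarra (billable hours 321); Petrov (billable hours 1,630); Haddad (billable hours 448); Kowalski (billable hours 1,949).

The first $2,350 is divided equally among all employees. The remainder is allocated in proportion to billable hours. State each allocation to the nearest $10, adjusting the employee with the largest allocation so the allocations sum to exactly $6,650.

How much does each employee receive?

First tranche $2,350 split equally: $470 each.
Remainder $4,300 by billable hours (total 5,697): Sato 1,018.20 → $1,020; Ibarra 242.29 → $240; Petrov 1,230.30 → $1,230; Haddad 338.14 → $340; Kowalski 1,471.07 → $1,470.
Totals: Sato $470 + $1,020 = $1,490; Ibarra $470 + $240 = $710; Petrov $470 + $1,230 = $1,700; Haddad $470 + $340 = $810; Kowalski $470 + $1,470 = $1,940.

Sato: $1,490; Ibarra: $710; Petrov: $1,700; Haddad: $810; Kowalski: $1,940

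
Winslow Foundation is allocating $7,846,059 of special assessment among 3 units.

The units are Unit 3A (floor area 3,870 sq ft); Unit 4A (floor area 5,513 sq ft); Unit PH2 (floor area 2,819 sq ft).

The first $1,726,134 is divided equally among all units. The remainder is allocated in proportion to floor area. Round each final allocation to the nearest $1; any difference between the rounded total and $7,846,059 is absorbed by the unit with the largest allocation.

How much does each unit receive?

First tranche $1,726,134 split equally: $575,378 each.
Remainder $6,119,925 by floor area (total 12,202): Unit 3A 1,941,002.27 → $1,941,002; Unit 4A 2,765,050.53 → $2,765,051; Unit PH2 1,413,872.20 → $1,413,872.
Totals: Unit 3A $575,378 + $1,941,002 = $2,516,380; Unit 4A $575,378 + $2,765,051 = $3,340,429; Unit PH2 $575,378 + $1,413,872 = $1,989,250.

Unit 3A: $2,516,380 · Unit 4A: $3,340,429 · Unit PH2: $1,989,250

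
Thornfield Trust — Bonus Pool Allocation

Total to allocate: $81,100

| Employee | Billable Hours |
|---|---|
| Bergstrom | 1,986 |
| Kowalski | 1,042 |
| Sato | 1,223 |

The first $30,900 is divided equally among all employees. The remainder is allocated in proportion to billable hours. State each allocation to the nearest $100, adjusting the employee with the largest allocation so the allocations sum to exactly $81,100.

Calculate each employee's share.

Bergstrom: $33,800 · Kowalski: $22,600 · Sato: $24,700

Equal tier: $30,900 ÷ 3 = $10,300 apiece.
Remainder $50,200 by billable hours (total 4,251): Bergstrom 23,452.65 → $23,500; Kowalski 12,304.96 → $12,300; Sato 14,442.39 → $14,400.
Totals: Bergstrom $10,300 + $23,500 = $33,800; Kowalski $10,300 + $12,300 = $22,600; Sato $10,300 + $14,400 = $24,700.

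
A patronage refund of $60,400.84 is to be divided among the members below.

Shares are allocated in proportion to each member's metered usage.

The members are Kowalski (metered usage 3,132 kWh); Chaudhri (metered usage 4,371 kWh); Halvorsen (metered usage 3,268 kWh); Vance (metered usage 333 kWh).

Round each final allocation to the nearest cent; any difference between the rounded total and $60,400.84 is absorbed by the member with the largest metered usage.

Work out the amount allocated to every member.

Kowalski: $17,036.69; Chaudhri: $23,776.31; Halvorsen: $17,776.47; Vance: $1,811.37

Sum of metered usage: 3,132 + 4,371 + 3,268 + 333 = 11,104.
Unrounded shares: Kowalski 17,036.6923; Chaudhri 23,776.3033; Halvorsen 17,776.4720; Vance 1,811.3725.
After rounding (cent): Kowalski $17,036.69; Chaudhri $23,776.30; Halvorsen $17,776.47; Vance $1,811.37. Sum = $60,400.83.
Difference $60,400.84 − $60,400.83 = +$0.01 applied to largest metered usage (Chaudhri): Chaudhri becomes $23,776.31.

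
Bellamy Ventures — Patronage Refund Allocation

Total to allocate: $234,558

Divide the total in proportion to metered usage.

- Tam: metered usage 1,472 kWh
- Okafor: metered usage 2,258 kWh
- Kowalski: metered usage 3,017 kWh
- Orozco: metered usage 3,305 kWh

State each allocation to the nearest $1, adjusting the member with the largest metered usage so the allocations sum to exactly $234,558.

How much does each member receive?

Total metered usage = 1,472 + 2,258 + 3,017 + 3,305 = 10,052.
Pro-rata amounts: Tam 34,348.33; Okafor 52,689.21; Kowalski 70,400.07; Orozco 77,120.39.
Rounded to nearest $1: Tam $34,348; Okafor $52,689; Kowalski $70,400; Orozco $77,120. Sum = $234,557.
Difference $234,558 − $234,557 = +$1 applied to largest metered usage (Orozco): Orozco becomes $77,121.

Tam: $34,348; Okafor: $52,689; Kowalski: $70,400; Orozco: $77,121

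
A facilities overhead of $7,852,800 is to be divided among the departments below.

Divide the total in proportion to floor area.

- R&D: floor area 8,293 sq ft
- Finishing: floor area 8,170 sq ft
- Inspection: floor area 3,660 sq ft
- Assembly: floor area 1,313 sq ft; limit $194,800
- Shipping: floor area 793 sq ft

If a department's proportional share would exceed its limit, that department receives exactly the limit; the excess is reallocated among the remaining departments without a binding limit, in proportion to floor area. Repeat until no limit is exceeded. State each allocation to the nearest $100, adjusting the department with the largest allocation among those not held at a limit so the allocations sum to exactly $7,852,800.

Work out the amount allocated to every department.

Combined floor area = 22,229.
Unconstrained shares: R&D 2,929,653.62; Finishing 2,886,201.63; Inspection 1,292,961.81; Assembly 463,841.22; Shipping 280,141.72.
Held at cap: Assembly ($194,800); remaining pool $7,658,000 reallocated over remaining floor area 20,916.
Remaining shares: R&D 3,036,325.97 → $3,036,300; Finishing 2,991,291.83 → $2,991,300; Inspection 1,340,040.16 → $1,340,000; Shipping 290,342.03 → $290,300.
Rounding difference +$100 applied to R&D → $3,036,400.

R&D: $3,036,400 · Finishing: $2,991,300 · Inspection: $1,340,000 · Assembly: $194,800 · Shipping: $290,300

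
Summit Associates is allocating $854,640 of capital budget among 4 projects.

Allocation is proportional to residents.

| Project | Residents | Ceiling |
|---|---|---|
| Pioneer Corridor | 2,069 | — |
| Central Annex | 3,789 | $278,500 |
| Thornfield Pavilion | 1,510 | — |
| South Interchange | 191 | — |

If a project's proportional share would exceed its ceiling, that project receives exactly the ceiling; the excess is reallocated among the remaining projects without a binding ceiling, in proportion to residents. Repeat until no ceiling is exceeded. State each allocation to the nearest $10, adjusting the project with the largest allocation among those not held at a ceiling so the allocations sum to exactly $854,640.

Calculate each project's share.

Pioneer Corridor: $316,190 | Central Annex: $278,500 | Thornfield Pavilion: $230,760 | South Interchange: $29,190

Total residents = 7,559.
Unconstrained shares: Pioneer Corridor 233,926.47; Central Annex 428,394.09; Thornfield Pavilion 170,724.49; South Interchange 21,594.95.
Cap binds for Central Annex ($278,500); residual $576,140 reallocated over remaining residents 3,770.
Redistributed shares: Pioneer Corridor 316,189.30 → $316,190; Thornfield Pavilion 230,761.64 → $230,760; South Interchange 29,189.06 → $29,190.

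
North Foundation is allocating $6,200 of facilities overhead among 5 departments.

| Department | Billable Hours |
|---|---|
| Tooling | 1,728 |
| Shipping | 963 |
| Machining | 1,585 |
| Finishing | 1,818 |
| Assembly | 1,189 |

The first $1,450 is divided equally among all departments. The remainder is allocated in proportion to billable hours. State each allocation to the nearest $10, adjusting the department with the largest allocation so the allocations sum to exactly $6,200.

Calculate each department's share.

Equal tier: $1,450 ÷ 5 = $290 apiece.
Remainder $4,750 by billable hours (total 7,283): Tooling 1,127.01 → $1,130; Shipping 628.07 → $630; Machining 1,033.74 → $1,030; Finishing 1,185.71 → $1,190; Assembly 775.47 → $780.
Rounding difference −$10 on remainder applied to Finishing.
Totals: Tooling $290 + $1,130 = $1,420; Shipping $290 + $630 = $920; Machining $290 + $1,030 = $1,320; Finishing $290 + $1,180 = $1,470; Assembly $290 + $780 = $1,070.

Tooling: $1,420 · Shipping: $920 · Machining: $1,320 · Finishing: $1,470 · Assembly: $1,070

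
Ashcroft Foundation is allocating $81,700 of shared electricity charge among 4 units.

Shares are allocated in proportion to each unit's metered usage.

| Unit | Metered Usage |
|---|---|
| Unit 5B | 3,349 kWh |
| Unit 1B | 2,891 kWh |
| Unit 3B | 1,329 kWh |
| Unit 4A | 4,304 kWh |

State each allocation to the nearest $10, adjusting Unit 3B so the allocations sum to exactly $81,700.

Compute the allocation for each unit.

Unit 5B: $23,050 · Unit 1B: $19,890 · Unit 3B: $9,140 · Unit 4A: $29,620

Total metered usage = 11,873.
Raw shares: Unit 5B 3,349/11,873 × $81,700 = 23,045.001; Unit 1B 2,891/11,873 × $81,700 = 19,893.43; Unit 3B 1,329/11,873 × $81,700 = 9,145.06; Unit 4A 4,304/11,873 × $81,700 = 29,616.51.
Rounded to nearest $10: Unit 5B $23,050; Unit 1B $19,890; Unit 3B $9,150; Unit 4A $29,620. Sum = $81,710.
Difference $81,700 − $81,710 = −$10 applied to Unit 3B: Unit 3B becomes $9,140.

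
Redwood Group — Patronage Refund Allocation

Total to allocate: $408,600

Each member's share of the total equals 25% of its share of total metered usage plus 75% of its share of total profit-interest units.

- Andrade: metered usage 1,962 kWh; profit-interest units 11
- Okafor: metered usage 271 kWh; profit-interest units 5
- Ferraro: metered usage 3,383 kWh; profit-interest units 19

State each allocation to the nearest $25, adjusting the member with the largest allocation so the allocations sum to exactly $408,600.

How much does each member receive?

Totals — metered usage 5,616, profit-interest units 35.
Composite weights (25% metered usage + 75% profit-interest units): Andrade 0.3231; Okafor 0.1192; Ferraro 0.5577.
Pro-rata amounts: Andrade 131,999.88; Okafor 48,707.82; Ferraro 227,892.31.
After rounding ($25): Andrade $132,000; Okafor $48,700; Ferraro $227,900. Sum = $408,600.
No rounding difference to absorb.

Andrade: $132,000; Okafor: $48,700; Ferraro: $227,900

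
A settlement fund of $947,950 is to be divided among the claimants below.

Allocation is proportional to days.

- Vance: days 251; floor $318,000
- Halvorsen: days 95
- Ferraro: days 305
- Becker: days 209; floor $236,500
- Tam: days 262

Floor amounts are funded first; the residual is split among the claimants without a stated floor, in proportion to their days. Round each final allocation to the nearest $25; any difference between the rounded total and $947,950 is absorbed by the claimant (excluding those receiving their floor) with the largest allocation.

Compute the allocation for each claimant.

Vance: $318,000 · Halvorsen: $56,450 · Ferraro: $181,275 · Becker: $236,500 · Tam: $155,725

Guaranteed amounts: Vance $318,000; Becker $236,500. Residual $393,450.
Residual split over remaining days 662: Halvorsen 56,461.86 → $56,450; Ferraro 181,272.28 → $181,275; Tam 155,715.86 → $155,725.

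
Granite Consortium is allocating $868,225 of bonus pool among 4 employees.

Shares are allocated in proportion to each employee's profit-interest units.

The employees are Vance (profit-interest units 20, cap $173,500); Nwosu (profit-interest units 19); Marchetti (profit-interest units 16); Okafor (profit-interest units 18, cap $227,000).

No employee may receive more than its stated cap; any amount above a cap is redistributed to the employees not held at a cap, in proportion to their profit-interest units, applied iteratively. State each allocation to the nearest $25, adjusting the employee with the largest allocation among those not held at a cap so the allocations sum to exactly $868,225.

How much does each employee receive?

Vance: $173,500; Nwosu: $253,900; Marchetti: $213,825; Okafor: $227,000

Combined profit-interest units = 73.
Proportional shares (ignoring caps): Vance 237,869.86; Nwosu 225,976.37; Marchetti 190,295.89; Okafor 214,082.88.
Held at cap: Vance ($173,500); remaining pool $694,725 reallocated over remaining profit-interest units 53.
Held at cap: Okafor ($227,000); remaining pool $467,725 reallocated over remaining profit-interest units 35.
Shares after redistribution: Nwosu 253,907.86 → $253,900; Marchetti 213,817.14 → $213,825.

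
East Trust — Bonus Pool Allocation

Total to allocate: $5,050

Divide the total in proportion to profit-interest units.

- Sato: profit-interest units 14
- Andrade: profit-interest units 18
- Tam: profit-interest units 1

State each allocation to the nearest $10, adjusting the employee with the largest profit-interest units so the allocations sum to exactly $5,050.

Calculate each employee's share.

Total profit-interest units = 33.
Pro-rata amounts: Sato 14/33 × $5,050 = 2,142.42; Andrade 18/33 × $5,050 = 2,754.55; Tam 1/33 × $5,050 = 153.03.
After rounding ($10): Sato $2,140; Andrade $2,750; Tam $150. Sum = $5,040.
Difference $5,050 − $5,040 = +$10 applied to largest profit-interest units (Andrade): Andrade becomes $2,760.

Sato: $2,140; Andrade: $2,760; Tam: $150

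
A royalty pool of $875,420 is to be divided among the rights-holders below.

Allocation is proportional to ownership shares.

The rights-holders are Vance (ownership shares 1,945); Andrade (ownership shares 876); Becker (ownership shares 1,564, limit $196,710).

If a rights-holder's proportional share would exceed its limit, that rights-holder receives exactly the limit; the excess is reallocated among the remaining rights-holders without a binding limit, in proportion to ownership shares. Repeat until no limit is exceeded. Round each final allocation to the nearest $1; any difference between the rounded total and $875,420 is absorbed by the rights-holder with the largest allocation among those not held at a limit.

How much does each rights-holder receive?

Sum of ownership shares: 4,385.
Pro-rata shares before constraints: Vance 388,299.18; Andrade 174,884.36; Becker 312,236.46.
Cap binds for Becker ($196,710); residual $678,710 reallocated over remaining ownership shares 2,821.
Remaining shares: Vance 467,951.42 → $467,951; Andrade 210,758.58 → $210,759.

Vance: $467,951 | Andrade: $210,759 | Becker: $196,710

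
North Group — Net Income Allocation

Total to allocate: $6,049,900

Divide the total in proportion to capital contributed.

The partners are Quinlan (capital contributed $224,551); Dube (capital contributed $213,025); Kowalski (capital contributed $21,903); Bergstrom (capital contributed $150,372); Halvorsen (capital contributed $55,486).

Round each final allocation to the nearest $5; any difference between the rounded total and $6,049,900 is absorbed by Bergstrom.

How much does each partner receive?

Quinlan: $2,041,840 | Dube: $1,937,035 | Kowalski: $199,165 | Bergstrom: $1,367,325 | Halvorsen: $504,535

Capital contributed total: 665,337.
Unrounded shares: Quinlan 224,551/665,337 × $6,049,900 = 2,041,839.09; Dube 213,025/665,337 × $6,049,900 = 1,937,033.33; Kowalski 21,903/665,337 × $6,049,900 = 199,163.67; Bergstrom 150,372/665,337 × $6,049,900 = 1,367,330.48; Halvorsen 55,486/665,337 × $6,049,900 = 504,533.42.
After rounding ($5): Quinlan $2,041,840; Dube $1,937,035; Kowalski $199,165; Bergstrom $1,367,330; Halvorsen $504,535. Sum = $6,049,905.
Difference $6,049,900 − $6,049,905 = −$5 applied to Bergstrom: Bergstrom becomes $1,367,325.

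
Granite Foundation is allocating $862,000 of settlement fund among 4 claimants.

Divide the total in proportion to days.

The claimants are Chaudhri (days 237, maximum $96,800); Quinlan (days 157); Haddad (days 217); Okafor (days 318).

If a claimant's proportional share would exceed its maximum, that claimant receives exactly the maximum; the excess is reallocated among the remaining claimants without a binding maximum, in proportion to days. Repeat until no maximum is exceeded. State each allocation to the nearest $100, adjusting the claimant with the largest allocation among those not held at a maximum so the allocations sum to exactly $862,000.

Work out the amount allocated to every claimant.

Days total: 929.
Unconstrained shares: Chaudhri 219,907.43; Quinlan 145,677.07; Haddad 201,349.84; Okafor 295,065.66.
Cap binds for Chaudhri ($96,800); balance $765,200 reallocated over remaining days 692.
Remaining shares: Quinlan 173,607.51 → $173,600; Haddad 239,954.34 → $240,000; Okafor 351,638.15 → $351,600.

Chaudhri: $96,800; Quinlan: $173,600; Haddad: $240,000; Okafor: $351,600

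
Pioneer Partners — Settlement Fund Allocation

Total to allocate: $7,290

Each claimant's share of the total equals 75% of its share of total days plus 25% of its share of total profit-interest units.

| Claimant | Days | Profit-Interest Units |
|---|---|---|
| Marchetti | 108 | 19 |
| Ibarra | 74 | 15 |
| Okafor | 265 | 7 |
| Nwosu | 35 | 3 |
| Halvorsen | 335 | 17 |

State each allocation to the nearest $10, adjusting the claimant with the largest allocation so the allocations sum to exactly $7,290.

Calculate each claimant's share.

Days total 817; profit-interest units total 61.
Composite weights (75% days + 25% profit-interest units): Marchetti 0.1770; Ibarra 0.1294; Okafor 0.2720; Nwosu 0.0444; Halvorsen 0.3772.
Proportional shares: Marchetti 1,290.42; Ibarra 943.38; Okafor 1,982.56; Nwosu 323.86; Halvorsen 2,749.79.
After rounding ($10): Marchetti $1,290; Ibarra $940; Okafor $1,980; Nwosu $320; Halvorsen $2,750. Sum = $7,280.
Difference $7,290 − $7,280 = +$10 applied to largest allocation (Halvorsen): Halvorsen becomes $2,760.

Marchetti: $1,290 | Ibarra: $940 | Okafor: $1,980 | Nwosu: $320 | Halvorsen: $2,760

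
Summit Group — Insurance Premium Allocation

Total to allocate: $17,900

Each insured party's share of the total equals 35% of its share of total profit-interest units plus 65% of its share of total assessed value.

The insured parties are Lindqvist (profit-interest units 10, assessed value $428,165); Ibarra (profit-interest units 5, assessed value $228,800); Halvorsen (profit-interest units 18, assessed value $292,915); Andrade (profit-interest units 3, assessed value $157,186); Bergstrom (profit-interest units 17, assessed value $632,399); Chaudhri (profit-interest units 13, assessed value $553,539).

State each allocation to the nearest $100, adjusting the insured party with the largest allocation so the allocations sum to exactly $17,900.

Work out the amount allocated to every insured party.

Lindqvist: $3,100; Ibarra: $1,600; Halvorsen: $3,200; Andrade: $1,100; Bergstrom: $4,900; Chaudhri: $4,000

Totals — profit-interest units 66, assessed value 2,293,004.
Blended shares (35% profit-interest units + 65% assessed value): Lindqvist 0.1744; Ibarra 0.0914; Halvorsen 0.1785; Andrade 0.0605; Bergstrom 0.2694; Chaudhri 0.2259.
Raw shares: Lindqvist 3,121.81; Ibarra 1,635.58; Halvorsen 3,194.93; Andrade 1,082.35; Bergstrom 4,822.59; Chaudhri 4,042.74.
At nearest $100: Lindqvist $3,100; Ibarra $1,600; Halvorsen $3,200; Andrade $1,100; Bergstrom $4,800; Chaudhri $4,000. Sum = $17,800.
Difference $17,900 − $17,800 = +$100 applied to largest allocation (Bergstrom): Bergstrom becomes $4,900.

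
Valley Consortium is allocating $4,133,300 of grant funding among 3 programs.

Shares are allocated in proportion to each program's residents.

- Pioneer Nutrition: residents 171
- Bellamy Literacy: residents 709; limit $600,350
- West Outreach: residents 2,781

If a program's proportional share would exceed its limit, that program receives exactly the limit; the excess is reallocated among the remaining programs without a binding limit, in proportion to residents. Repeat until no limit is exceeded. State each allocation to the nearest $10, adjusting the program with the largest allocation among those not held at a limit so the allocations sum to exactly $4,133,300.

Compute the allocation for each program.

Pioneer Nutrition: $204,650 | Bellamy Literacy: $600,350 | West Outreach: $3,328,300

Residents total: 3,661.
Pro-rata shares before constraints: Pioneer Nutrition 193,060.45; Bellamy Literacy 800,467.00; West Outreach 3,139,772.55.
Held at cap: Bellamy Literacy ($600,350); residual $3,532,950 reallocated over remaining residents 2,952.
Shares after redistribution: Pioneer Nutrition 204,652.59 → $204,650; West Outreach 3,328,297.41 → $3,328,300.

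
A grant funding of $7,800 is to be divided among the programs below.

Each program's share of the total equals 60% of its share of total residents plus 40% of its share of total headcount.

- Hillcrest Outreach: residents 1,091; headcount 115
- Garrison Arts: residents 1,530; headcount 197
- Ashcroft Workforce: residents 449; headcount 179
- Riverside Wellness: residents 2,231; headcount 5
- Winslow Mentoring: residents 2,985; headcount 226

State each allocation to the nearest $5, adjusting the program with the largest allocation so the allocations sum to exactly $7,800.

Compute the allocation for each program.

Hillcrest Outreach: $1,115 | Garrison Arts: $1,715 | Ashcroft Workforce: $1,025 | Riverside Wellness: $1,280 | Winslow Mentoring: $2,665

Totals — residents 8,286, headcount 722.
Composite weights (60% residents + 40% headcount): Hillcrest Outreach 0.1427; Garrison Arts 0.2199; Ashcroft Workforce 0.1317; Riverside Wellness 0.1643; Winslow Mentoring 0.3414.
Proportional shares: Hillcrest Outreach 1,113.16; Garrison Arts 1,715.46; Ashcroft Workforce 1,027.12; Riverside Wellness 1,281.69; Winslow Mentoring 2,662.57.
Rounded to nearest $5: Hillcrest Outreach $1,115; Garrison Arts $1,715; Ashcroft Workforce $1,025; Riverside Wellness $1,280; Winslow Mentoring $2,665. Sum = $7,800.
No rounding difference to absorb.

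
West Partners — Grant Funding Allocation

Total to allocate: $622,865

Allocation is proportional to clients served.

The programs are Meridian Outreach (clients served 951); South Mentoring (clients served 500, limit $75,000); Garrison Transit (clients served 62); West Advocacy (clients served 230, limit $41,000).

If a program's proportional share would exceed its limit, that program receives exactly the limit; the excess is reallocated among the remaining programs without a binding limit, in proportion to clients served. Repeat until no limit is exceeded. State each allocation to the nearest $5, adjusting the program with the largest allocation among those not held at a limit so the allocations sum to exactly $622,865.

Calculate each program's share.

Combined clients served = 1,743.
Proportional shares (ignoring caps): Meridian Outreach 339,842.01; South Mentoring 178,676.13; Garrison Transit 22,155.84; West Advocacy 82,191.02.
Cap binds for South Mentoring ($75,000), West Advocacy ($41,000); remaining pool $506,865 reallocated over remaining clients served 1,013.
Shares after redistribution: Meridian Outreach 475,842.66 → $475,845; Garrison Transit 31,022.34 → $31,020.

Meridian Outreach: $475,845; South Mentoring: $75,000; Garrison Transit: $31,020; West Advocacy: $41,000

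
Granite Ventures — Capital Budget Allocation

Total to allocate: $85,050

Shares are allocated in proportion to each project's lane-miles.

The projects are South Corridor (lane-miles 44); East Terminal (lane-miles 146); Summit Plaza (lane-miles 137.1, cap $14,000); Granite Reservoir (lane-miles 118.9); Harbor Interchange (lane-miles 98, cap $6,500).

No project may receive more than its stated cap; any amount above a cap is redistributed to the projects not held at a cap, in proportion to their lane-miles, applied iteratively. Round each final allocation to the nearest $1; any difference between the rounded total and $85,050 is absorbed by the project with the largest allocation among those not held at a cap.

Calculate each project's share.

Lane-miles total: 544.
Proportional shares (ignoring caps): South Corridor 6,879.04; East Terminal 22,825.92; Summit Plaza 21,434.48; Granite Reservoir 18,589.05; Harbor Interchange 15,321.51.
Cap binds for Summit Plaza ($14,000), Harbor Interchange ($6,500); balance $64,550 reallocated over remaining lane-miles 308.9.
Redistributed shares: South Corridor 9,194.56 → $9,195; East Terminal 30,509.23 → $30,509; Granite Reservoir 24,846.21 → $24,846.

South Corridor: $9,195 · East Terminal: $30,509 · Summit Plaza: $14,000 · Granite Reservoir: $24,846 · Harbor Interchange: $6,500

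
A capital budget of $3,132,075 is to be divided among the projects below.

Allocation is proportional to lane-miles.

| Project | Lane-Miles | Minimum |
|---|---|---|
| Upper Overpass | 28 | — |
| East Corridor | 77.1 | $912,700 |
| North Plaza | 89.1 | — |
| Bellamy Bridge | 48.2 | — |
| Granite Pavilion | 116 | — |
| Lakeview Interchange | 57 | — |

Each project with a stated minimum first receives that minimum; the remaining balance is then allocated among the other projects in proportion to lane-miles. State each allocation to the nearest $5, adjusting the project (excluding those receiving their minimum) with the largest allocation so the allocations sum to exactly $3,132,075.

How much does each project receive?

Upper Overpass: $183,690; East Corridor: $912,700; North Plaza: $584,530; Bellamy Bridge: $316,210; Granite Pavilion: $761,005; Lakeview Interchange: $373,940

Guaranteed amounts: East Corridor $912,700. Balance $2,219,375.
Balance split over remaining lane-miles 338.3: Upper Overpass 183,690.51 → $183,690; North Plaza 584,529.45 → $584,530; Bellamy Bridge 316,210.09 → $316,210; Granite Pavilion 761,003.55 → $761,005; Lakeview Interchange 373,941.40 → $373,940.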